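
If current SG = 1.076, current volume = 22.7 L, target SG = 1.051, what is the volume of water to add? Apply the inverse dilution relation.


V_water = V·((SG_curr − 1)/(SG_target − 1) − 1)
V_water = 22.7·((1.076 − 1)/(1.051 − 1) − 1)

11.1275 L


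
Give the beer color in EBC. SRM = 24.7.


EBC = SRM · 1.97
EBC = 24.7 · 1.97

48.6590 EBC


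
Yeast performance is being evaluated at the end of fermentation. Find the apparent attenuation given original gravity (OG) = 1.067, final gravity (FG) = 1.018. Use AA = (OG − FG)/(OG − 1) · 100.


AA = (1.067 − 1.018)/(1.067 − 1) · 100

73.1343 %


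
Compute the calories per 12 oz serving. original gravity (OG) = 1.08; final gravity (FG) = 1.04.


ABW = (OG−FG)·131.25·0.79/FG;  °P = 259 − 259/SG (for OG→OE and FG→AE);  RE = 0.1808·OE + 0.8192·AE;  Cal = (6.9·ABW + 4·(RE−0.1))·FG·3.55
ABW = (1.08 − 1.04)·131.25·0.79/1.04 = 3.9880
OE = 259 − 259/1.08 = 19.1852 °P
AE = 259 − 259/1.04 = 9.9615 °P
RE = 0.1808·19.1852 + 0.8192·9.9615 = 11.6292 °P
Cal = (6.9·3.9880 + 4·(11.6292−0.1))·1.04·3.55

271.8559 kcal


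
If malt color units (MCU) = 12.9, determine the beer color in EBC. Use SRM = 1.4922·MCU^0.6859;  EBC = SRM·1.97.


SRM = 1.4922·12.9^0.6859 = 8.6215
EBC = 8.6215·1.97

16.9843 EBC


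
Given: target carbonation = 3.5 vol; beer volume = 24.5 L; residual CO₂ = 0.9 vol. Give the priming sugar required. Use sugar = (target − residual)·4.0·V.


sugar = (3.5 − 0.9)·4.0·24.5

254.8000 g


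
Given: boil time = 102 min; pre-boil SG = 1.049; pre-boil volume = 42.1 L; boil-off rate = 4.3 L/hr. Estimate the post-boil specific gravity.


V_post = V_pre − rate·(t/60);  SG_post = 1 + (SG_pre−1)·V_pre/V_post
V_post = 42.1 − 4.3·(102/60) = 34.7900
SG_post = 1 + (1.049 − 1)·42.1/34.7900

1.0593


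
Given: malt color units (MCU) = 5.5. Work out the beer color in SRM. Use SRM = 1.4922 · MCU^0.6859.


SRM = 1.4922 · 5.5^0.6859

4.8044 SRM


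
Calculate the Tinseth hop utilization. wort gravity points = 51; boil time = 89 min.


U = 1.65·0.000125^(GP/1000) · (1 − e^(−0.04·t))/4.15
bigness = 1.65·0.000125^(51/1000) = 1.0433
boil_factor = (1 − e^(−0.04·89))/4.15 = 0.2341
U = 1.0433 · 0.2341

0.2443


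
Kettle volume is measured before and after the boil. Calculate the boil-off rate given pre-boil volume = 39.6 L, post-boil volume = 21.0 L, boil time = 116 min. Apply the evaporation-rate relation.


rate = (V_pre − V_post) / (t_min/60)
rate = (39.6 − 21.0) / (116/60)

9.6207 L/hr


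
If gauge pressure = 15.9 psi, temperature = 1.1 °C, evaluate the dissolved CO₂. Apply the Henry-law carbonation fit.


vols = (P + 14.695)·(0.01821 + 0.09011·e^(−0.04·T))
vols = (15.9 + 14.695)·(0.01821 + 0.09011·e^(−0.04·1.1))

3.1954 volumes


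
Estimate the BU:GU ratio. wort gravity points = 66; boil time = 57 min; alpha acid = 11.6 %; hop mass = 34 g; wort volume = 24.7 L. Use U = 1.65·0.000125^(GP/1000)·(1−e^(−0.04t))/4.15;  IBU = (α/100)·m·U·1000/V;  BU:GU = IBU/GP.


U = 1.65·0.000125^(66/1000)·(1−e^(−0.04·57))/4.15 = 0.1972
IBU = (11.6/100)·34·0.1972·1000/24.7 = 31.4928
BU:GU = 31.4928/66

0.4772


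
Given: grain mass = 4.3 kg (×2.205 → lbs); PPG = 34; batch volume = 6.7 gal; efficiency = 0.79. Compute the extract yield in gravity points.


points = lbs × PPG × eff / vol
lbs = 4.3 × 2.205 = 9.4815
points = 9.4815 × 34 × 0.79 / 6.7

38.0109 points


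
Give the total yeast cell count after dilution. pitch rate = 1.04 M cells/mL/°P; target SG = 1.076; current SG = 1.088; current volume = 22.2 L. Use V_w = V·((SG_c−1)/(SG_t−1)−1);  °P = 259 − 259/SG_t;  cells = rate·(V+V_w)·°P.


V_w = 22.2·((1.088−1)/(1.076−1)−1) = 3.5053
V_final = 22.2 + 3.5053 = 25.7053
°P = 259 − 259/1.076 = 18.2937
cells = 1.04·25.7053·18.2937

489.0536 billion cells


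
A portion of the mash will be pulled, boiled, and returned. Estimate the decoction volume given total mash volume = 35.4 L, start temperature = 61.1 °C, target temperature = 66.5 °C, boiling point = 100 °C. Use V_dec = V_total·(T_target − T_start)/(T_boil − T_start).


V_dec = 35.4·(66.5 − 61.1)/(100 − 61.1)

4.9141 L


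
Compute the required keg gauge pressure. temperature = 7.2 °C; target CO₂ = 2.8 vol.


psi = vols/(0.01821 + 0.09011·e^(−0.04·T)) − 14.695
psi = 2.8/(0.01821 + 0.09011·e^(−0.04·7.2)) − 14.695

17.9501 psi


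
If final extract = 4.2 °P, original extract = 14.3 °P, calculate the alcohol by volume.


SG = 259/(259 − P);  ABV = (OG − FG)·131.25
OG = 259/(259 − 14.3) = 1.0584
FG = 259/(259 − 4.2) = 1.0165
ABV = (1.0584 − 1.0165)·131.25

5.5066 % ABV


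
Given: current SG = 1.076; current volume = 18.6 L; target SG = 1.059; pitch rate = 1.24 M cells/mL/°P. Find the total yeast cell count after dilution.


V_w = V·((SG_c−1)/(SG_t−1)−1);  °P = 259 − 259/SG_t;  cells = rate·(V+V_w)·°P
V_w = 18.6·((1.076−1)/(1.059−1)−1) = 5.3593
V_final = 18.6 + 5.3593 = 23.9593
°P = 259 − 259/1.059 = 14.4297
cells = 1.24·23.9593·14.4297

428.6986 billion cells


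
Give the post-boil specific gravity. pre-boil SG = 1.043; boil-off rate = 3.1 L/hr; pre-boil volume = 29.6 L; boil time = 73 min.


V_post = V_pre − rate·(t/60);  SG_post = 1 + (SG_pre−1)·V_pre/V_post
V_post = 29.6 − 3.1·(73/60) = 25.8283
SG_post = 1 + (1.043 − 1)·29.6/25.8283

1.0493


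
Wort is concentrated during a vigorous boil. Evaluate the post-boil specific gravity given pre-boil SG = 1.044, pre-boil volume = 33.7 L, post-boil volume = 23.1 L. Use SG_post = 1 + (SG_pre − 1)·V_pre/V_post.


pts_pre = (1.044 − 1)·1000 = 44.0000
pts_post = 44.0000·33.7/23.1 = 64.1905
SG_post = 1 + 64.1905/1000

1.0642


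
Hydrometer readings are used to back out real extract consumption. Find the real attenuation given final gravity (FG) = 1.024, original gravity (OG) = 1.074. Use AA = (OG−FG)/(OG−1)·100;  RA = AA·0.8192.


AA = (1.074 − 1.024)/(1.074 − 1)·100 = 67.5676
RA = 67.5676·0.8192

55.3514 %


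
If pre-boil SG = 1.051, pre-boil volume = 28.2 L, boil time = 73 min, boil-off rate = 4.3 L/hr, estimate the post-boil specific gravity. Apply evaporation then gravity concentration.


V_post = V_pre − rate·(t/60);  SG_post = 1 + (SG_pre−1)·V_pre/V_post
V_post = 28.2 − 4.3·(73/60) = 22.9683
SG_post = 1 + (1.051 − 1)·28.2/22.9683

1.0626


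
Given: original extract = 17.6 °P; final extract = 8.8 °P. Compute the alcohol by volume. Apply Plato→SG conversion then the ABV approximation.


SG = 259/(259 − P);  ABV = (OG − FG)·131.25
OG = 259/(259 − 17.6) = 1.0729
FG = 259/(259 − 8.8) = 1.0352
ABV = (1.0729 − 1.0352)·131.25

4.9529 % ABV


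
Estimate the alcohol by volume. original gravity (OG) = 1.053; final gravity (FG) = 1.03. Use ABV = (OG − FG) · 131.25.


ABV = (1.053 − 1.03) · 131.25

3.0187 % ABV


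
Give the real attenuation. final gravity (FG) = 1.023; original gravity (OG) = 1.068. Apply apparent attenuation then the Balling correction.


AA = (OG−FG)/(OG−1)·100;  RA = AA·0.8192
AA = (1.068 − 1.023)/(1.068 − 1)·100 = 66.1765
RA = 66.1765·0.8192

54.2118 %


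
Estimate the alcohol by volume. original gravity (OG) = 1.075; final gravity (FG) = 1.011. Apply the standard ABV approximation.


ABV = (OG − FG) · 131.25
ABV = (1.075 − 1.011) · 131.25

8.4000 % ABV


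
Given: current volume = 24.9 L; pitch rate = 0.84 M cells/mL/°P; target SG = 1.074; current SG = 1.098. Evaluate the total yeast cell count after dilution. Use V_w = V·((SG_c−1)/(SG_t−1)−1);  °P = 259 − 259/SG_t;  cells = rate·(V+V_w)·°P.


V_w = 24.9·((1.098−1)/(1.074−1)−1) = 8.0757
V_final = 24.9 + 8.0757 = 32.9757
°P = 259 − 259/1.074 = 17.8454
cells = 0.84·32.9757·17.8454

494.3109 billion cells


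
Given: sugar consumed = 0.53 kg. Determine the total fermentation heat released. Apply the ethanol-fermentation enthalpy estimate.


Q = m_sugar · 590 kJ/kg
Q = 0.53 · 590

312.7000 kJ


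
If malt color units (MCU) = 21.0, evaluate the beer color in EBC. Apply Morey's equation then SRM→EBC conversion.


SRM = 1.4922·MCU^0.6859;  EBC = SRM·1.97
SRM = 1.4922·21.0^0.6859 = 12.0431
EBC = 12.0431·1.97

23.7249 EBC


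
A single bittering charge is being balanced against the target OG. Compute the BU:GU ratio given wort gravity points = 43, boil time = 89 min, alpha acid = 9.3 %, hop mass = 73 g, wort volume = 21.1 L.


U = 1.65·0.000125^(GP/1000)·(1−e^(−0.04t))/4.15;  IBU = (α/100)·m·U·1000/V;  BU:GU = IBU/GP
U = 1.65·0.000125^(43/1000)·(1−e^(−0.04·89))/4.15 = 0.2625
IBU = (9.3/100)·73·0.2625·1000/21.1 = 84.4494
BU:GU = 84.4494/43

1.9639


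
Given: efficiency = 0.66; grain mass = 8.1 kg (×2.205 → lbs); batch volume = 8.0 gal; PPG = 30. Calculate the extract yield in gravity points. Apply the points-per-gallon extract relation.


points = lbs × PPG × eff / vol
lbs = 8.1 × 2.205 = 17.8605
points = 17.8605 × 30 × 0.66 / 8.0

44.2047 points


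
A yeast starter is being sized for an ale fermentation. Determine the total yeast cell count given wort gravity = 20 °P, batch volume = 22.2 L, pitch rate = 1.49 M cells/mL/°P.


cells (billions) = rate · V_L · °P
cells = 1.49 · 22.2 · 20

661.5600 billion cells


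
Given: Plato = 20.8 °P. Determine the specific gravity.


SG = 259/(259 − P)
SG = 259/(259 − 20.8)

1.0873


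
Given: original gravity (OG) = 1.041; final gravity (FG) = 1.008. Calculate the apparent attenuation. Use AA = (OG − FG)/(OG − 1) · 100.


AA = (1.041 − 1.008)/(1.041 − 1) · 100

80.4878 %


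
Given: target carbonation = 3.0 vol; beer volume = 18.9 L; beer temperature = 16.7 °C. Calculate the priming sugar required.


residual = 14.695·(0.01821 + 0.09011·e^(−0.04·T));  sugar = (target − residual)·4.0·V
residual = 14.695·(0.01821 + 0.09011·e^(−0.04·16.7)) = 0.9465
sugar = (3.0 − 0.9465)·4.0·18.9

155.2416 g


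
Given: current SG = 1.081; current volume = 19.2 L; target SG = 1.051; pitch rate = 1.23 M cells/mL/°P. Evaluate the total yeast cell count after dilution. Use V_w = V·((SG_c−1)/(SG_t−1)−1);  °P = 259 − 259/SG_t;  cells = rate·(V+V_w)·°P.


V_w = 19.2·((1.081−1)/(1.051−1)−1) = 11.2941
V_final = 19.2 + 11.2941 = 30.4941
°P = 259 − 259/1.051 = 12.5680
cells = 1.23·30.4941·12.5680

471.3987 billion cells


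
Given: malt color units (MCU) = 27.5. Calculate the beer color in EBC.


SRM = 1.4922·MCU^0.6859;  EBC = SRM·1.97
SRM = 1.4922·27.5^0.6859 = 14.4899
EBC = 14.4899·1.97

28.5451 EBC


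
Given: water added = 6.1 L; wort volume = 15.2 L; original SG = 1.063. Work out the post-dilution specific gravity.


SG_new = 1 + (SG_old − 1)·V_old/(V_old + V_water)
pts = (1.063 − 1)·1000·15.2/(15.2 + 6.1) = 44.9577
SG_new = 1 + 44.9577/1000

1.0450


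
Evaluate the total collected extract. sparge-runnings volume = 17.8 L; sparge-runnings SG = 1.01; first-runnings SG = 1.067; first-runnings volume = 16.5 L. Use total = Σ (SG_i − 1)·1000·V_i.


first = (1.067 − 1)·1000·16.5 = 1105.5000
sparge = (1.01 − 1)·1000·17.8 = 178.0000
total = 1105.5000 + 178.0000

1283.5000 gravity·L


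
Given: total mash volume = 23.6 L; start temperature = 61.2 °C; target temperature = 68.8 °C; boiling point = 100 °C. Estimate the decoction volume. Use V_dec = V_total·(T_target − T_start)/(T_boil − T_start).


V_dec = 23.6·(68.8 − 61.2)/(100 − 61.2)

4.6227 L


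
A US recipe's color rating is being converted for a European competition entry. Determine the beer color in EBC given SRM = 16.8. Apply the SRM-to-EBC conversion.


EBC = SRM · 1.97
EBC = 16.8 · 1.97

33.0960 EBC


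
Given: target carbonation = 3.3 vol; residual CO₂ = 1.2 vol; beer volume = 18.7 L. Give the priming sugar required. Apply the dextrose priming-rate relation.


sugar = (target − residual)·4.0·V
sugar = (3.3 − 1.2)·4.0·18.7

157.0800 g


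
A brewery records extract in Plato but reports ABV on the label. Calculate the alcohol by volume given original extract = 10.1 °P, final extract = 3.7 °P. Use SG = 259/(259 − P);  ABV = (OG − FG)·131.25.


OG = 259/(259 − 10.1) = 1.0406
FG = 259/(259 − 3.7) = 1.0145
ABV = (1.0406 − 1.0145)·131.25

3.4238 % ABV


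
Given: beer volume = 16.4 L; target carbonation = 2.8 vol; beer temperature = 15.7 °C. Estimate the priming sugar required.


residual = 14.695·(0.01821 + 0.09011·e^(−0.04·T));  sugar = (target − residual)·4.0·V
residual = 14.695·(0.01821 + 0.09011·e^(−0.04·15.7)) = 0.9742
sugar = (2.8 − 0.9742)·4.0·16.4

119.7693 g


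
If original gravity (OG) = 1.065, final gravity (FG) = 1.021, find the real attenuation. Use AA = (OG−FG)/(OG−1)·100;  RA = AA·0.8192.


AA = (1.065 − 1.021)/(1.065 − 1)·100 = 67.6923
RA = 67.6923·0.8192

55.4535 %


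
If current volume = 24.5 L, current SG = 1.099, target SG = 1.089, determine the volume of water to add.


V_water = V·((SG_curr − 1)/(SG_target − 1) − 1)
V_water = 24.5·((1.099 − 1)/(1.089 − 1) − 1)

2.7528 L


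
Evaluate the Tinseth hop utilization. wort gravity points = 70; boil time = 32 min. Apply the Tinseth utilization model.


U = 1.65·0.000125^(GP/1000) · (1 − e^(−0.04·t))/4.15
bigness = 1.65·0.000125^(70/1000) = 0.8796
boil_factor = (1 − e^(−0.04·32))/4.15 = 0.1740
U = 0.8796 · 0.1740

0.1530


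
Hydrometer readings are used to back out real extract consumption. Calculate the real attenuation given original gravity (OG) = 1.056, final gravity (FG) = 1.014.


AA = (OG−FG)/(OG−1)·100;  RA = AA·0.8192
AA = (1.056 − 1.014)/(1.056 − 1)·100 = 75.0000
RA = 75.0000·0.8192

61.4400 %


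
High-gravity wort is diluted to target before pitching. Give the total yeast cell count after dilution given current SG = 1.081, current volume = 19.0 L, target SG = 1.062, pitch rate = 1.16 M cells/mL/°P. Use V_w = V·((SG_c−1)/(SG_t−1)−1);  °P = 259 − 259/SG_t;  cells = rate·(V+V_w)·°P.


V_w = 19.0·((1.081−1)/(1.062−1)−1) = 5.8226
V_final = 19.0 + 5.8226 = 24.8226
°P = 259 − 259/1.062 = 15.1205
cells = 1.16·24.8226·15.1205

435.3834 billion cells


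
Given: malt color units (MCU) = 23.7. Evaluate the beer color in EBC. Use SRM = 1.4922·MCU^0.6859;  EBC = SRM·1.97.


SRM = 1.4922·23.7^0.6859 = 13.0848
EBC = 13.0848·1.97

25.7770 EBC


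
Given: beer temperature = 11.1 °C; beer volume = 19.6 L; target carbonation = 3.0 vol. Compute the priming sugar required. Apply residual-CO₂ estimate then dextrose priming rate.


residual = 14.695·(0.01821 + 0.09011·e^(−0.04·T));  sugar = (target − residual)·4.0·V
residual = 14.695·(0.01821 + 0.09011·e^(−0.04·11.1)) = 1.1170
sugar = (3.0 − 1.1170)·4.0·19.6

147.6270 g


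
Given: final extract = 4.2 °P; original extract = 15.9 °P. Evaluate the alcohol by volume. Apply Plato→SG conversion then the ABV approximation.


SG = 259/(259 − P);  ABV = (OG − FG)·131.25
OG = 259/(259 − 15.9) = 1.0654
FG = 259/(259 − 4.2) = 1.0165
ABV = (1.0654 − 1.0165)·131.25

6.4210 % ABV


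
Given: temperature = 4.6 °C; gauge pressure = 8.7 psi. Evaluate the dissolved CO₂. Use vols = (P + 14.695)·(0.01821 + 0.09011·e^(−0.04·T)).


vols = (8.7 + 14.695)·(0.01821 + 0.09011·e^(−0.04·4.6))

2.1798 volumes


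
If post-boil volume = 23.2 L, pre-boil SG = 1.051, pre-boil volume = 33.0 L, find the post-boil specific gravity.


SG_post = 1 + (SG_pre − 1)·V_pre/V_post
pts_pre = (1.051 − 1)·1000 = 51.0000
pts_post = 51.0000·33.0/23.2 = 72.5431
SG_post = 1 + 72.5431/1000

1.0725


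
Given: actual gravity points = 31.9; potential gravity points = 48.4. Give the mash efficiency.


efficiency = actual / potential × 100
efficiency = 31.9 / 48.4 × 100

65.9091 %


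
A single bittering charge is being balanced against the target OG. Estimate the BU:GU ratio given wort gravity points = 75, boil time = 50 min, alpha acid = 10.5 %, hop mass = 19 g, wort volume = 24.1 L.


U = 1.65·0.000125^(GP/1000)·(1−e^(−0.04t))/4.15;  IBU = (α/100)·m·U·1000/V;  BU:GU = IBU/GP
U = 1.65·0.000125^(75/1000)·(1−e^(−0.04·50))/4.15 = 0.1752
IBU = (10.5/100)·19·0.1752·1000/24.1 = 14.5037
BU:GU = 14.5037/75

0.1934


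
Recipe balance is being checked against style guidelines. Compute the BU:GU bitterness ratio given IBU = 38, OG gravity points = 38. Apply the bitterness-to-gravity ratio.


BU:GU = IBU / OG_points
BU:GU = 38 / 38

1.0000


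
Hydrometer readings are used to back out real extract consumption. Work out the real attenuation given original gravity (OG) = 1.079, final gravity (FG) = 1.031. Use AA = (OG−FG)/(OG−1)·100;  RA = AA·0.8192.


AA = (1.079 − 1.031)/(1.079 − 1)·100 = 60.7595
RA = 60.7595·0.8192

49.7742 %


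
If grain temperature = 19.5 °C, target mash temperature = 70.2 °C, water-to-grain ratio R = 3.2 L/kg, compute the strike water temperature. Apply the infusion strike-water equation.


T_strike = (0.41/R)·(T_mash − T_grain) + T_mash
T_strike = (0.41/3.2)·(70.2 − 19.5) + 70.2

76.6959 °C


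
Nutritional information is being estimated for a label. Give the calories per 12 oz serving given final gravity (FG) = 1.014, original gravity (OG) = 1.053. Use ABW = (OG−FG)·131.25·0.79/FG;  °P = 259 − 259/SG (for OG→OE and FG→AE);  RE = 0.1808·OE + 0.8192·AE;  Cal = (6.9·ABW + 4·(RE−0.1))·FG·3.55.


ABW = (1.053 − 1.014)·131.25·0.79/1.014 = 3.9880
OE = 259 − 259/1.053 = 13.0361 °P
AE = 259 − 259/1.014 = 3.5759 °P
RE = 0.1808·13.0361 + 0.8192·3.5759 = 5.2863 °P
Cal = (6.9·3.9880 + 4·(5.2863−0.1))·1.014·3.55

173.7301 kcal


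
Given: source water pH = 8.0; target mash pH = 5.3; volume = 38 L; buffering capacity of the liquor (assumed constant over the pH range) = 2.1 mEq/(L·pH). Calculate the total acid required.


acid = buffering capacity · (pH_source − pH_target) · V
acid = 2.1 · (8.0 − 5.3) · 38

215.4600 mEq


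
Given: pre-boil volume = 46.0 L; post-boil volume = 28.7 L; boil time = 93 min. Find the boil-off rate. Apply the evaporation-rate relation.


rate = (V_pre − V_post) / (t_min/60)
rate = (46.0 − 28.7) / (93/60)

11.1613 L/hr


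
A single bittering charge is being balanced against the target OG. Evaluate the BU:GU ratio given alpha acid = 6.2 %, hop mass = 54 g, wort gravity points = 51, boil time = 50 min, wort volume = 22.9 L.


U = 1.65·0.000125^(GP/1000)·(1−e^(−0.04t))/4.15;  IBU = (α/100)·m·U·1000/V;  BU:GU = IBU/GP
U = 1.65·0.000125^(51/1000)·(1−e^(−0.04·50))/4.15 = 0.2174
IBU = (6.2/100)·54·0.2174·1000/22.9 = 31.7816
BU:GU = 31.7816/51

0.6232


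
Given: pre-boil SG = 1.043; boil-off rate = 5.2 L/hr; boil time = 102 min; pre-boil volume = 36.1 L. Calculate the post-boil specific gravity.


V_post = V_pre − rate·(t/60);  SG_post = 1 + (SG_pre−1)·V_pre/V_post
V_post = 36.1 − 5.2·(102/60) = 27.2600
SG_post = 1 + (1.043 − 1)·36.1/27.2600

1.0569


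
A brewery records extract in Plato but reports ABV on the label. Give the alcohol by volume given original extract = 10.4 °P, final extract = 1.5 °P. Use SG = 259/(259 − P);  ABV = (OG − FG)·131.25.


OG = 259/(259 − 10.4) = 1.0418
FG = 259/(259 − 1.5) = 1.0058
ABV = (1.0418 − 1.0058)·131.25

4.7262 % ABV


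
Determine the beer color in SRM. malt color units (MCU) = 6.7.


SRM = 1.4922 · MCU^0.6859
SRM = 1.4922 · 6.7^0.6859

5.5009 SRM


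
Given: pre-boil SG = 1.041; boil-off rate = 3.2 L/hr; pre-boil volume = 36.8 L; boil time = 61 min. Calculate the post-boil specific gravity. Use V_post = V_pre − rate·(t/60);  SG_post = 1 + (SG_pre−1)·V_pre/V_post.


V_post = 36.8 − 3.2·(61/60) = 33.5467
SG_post = 1 + (1.041 − 1)·36.8/33.5467

1.0450


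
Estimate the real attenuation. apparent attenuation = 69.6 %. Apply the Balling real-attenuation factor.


RA = AA · 0.8192
RA = 69.6 · 0.8192

57.0163 %


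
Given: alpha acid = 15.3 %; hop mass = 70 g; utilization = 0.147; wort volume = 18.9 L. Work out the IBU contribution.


IBU = (α/100)·mass·U·1000 / V
IBU = (15.3/100)·70·0.147·1000 / 18.9

83.3000 IBU


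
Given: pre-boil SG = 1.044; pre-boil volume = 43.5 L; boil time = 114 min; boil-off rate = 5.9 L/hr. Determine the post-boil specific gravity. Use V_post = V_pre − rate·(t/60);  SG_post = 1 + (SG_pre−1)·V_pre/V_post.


V_post = 43.5 − 5.9·(114/60) = 32.2900
SG_post = 1 + (1.044 − 1)·43.5/32.2900

1.0593


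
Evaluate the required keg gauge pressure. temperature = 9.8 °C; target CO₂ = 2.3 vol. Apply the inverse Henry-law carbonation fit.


psi = vols/(0.01821 + 0.09011·e^(−0.04·T)) − 14.695
psi = 2.3/(0.01821 + 0.09011·e^(−0.04·9.8)) − 14.695

14.3830 psi


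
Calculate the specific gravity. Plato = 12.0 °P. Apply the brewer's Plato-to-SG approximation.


SG = 259/(259 − P)
SG = 259/(259 − 12.0)

1.0486


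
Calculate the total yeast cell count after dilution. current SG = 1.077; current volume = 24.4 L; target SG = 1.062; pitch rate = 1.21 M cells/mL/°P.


V_w = V·((SG_c−1)/(SG_t−1)−1);  °P = 259 − 259/SG_t;  cells = rate·(V+V_w)·°P
V_w = 24.4·((1.077−1)/(1.062−1)−1) = 5.9032
V_final = 24.4 + 5.9032 = 30.3032
°P = 259 − 259/1.062 = 15.1205
cells = 1.21·30.3032·15.1205

554.4229 billion cells


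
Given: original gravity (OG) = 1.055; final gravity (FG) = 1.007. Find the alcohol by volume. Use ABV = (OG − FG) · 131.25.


ABV = (1.055 − 1.007) · 131.25

6.3000 % ABV


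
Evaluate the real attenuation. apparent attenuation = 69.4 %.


RA = AA · 0.8192
RA = 69.4 · 0.8192

56.8525 %


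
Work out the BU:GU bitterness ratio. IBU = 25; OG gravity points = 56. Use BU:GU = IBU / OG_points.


BU:GU = 25 / 56

0.4464


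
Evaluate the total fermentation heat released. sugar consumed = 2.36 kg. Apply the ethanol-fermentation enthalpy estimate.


Q = m_sugar · 590 kJ/kg
Q = 2.36 · 590

1392.4000 kJ


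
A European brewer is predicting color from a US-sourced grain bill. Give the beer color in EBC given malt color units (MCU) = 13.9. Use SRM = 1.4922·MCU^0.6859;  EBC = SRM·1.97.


SRM = 1.4922·13.9^0.6859 = 9.0745
EBC = 9.0745·1.97

17.8767 EBC


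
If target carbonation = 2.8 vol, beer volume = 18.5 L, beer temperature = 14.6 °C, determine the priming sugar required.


residual = 14.695·(0.01821 + 0.09011·e^(−0.04·T));  sugar = (target − residual)·4.0·V
residual = 14.695·(0.01821 + 0.09011·e^(−0.04·14.6)) = 1.0060
sugar = (2.8 − 1.0060)·4.0·18.5

132.7534 g


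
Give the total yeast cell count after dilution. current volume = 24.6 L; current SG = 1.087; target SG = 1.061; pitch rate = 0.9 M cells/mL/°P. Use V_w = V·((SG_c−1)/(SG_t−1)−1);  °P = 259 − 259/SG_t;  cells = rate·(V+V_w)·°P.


V_w = 24.6·((1.087−1)/(1.061−1)−1) = 10.4852
V_final = 24.6 + 10.4852 = 35.0852
°P = 259 − 259/1.061 = 14.8907
cells = 0.9·35.0852·14.8907

470.1985 billion cells


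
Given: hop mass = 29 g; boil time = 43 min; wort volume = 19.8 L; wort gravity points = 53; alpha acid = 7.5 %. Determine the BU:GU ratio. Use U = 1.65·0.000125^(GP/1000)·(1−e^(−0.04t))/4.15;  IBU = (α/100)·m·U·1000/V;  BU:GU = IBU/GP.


U = 1.65·0.000125^(53/1000)·(1−e^(−0.04·43))/4.15 = 0.2027
IBU = (7.5/100)·29·0.2027·1000/19.8 = 22.2676
BU:GU = 22.2676/53

0.4201


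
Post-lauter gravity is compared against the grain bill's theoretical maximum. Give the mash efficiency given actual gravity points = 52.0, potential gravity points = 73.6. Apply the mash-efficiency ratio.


efficiency = actual / potential × 100
efficiency = 52.0 / 73.6 × 100

70.6522 %


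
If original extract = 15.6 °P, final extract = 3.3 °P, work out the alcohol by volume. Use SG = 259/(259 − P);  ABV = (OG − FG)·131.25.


OG = 259/(259 − 15.6) = 1.0641
FG = 259/(259 − 3.3) = 1.0129
ABV = (1.0641 − 1.0129)·131.25

6.7182 % ABV


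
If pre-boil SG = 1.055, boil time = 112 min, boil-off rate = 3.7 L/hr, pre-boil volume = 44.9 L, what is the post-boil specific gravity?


V_post = V_pre − rate·(t/60);  SG_post = 1 + (SG_pre−1)·V_pre/V_post
V_post = 44.9 − 3.7·(112/60) = 37.9933
SG_post = 1 + (1.055 − 1)·44.9/37.9933

1.0650


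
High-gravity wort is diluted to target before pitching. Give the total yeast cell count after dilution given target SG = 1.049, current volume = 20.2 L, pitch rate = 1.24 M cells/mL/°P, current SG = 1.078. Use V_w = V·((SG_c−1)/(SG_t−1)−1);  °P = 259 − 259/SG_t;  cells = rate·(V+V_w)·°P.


V_w = 20.2·((1.078−1)/(1.049−1)−1) = 11.9551
V_final = 20.2 + 11.9551 = 32.1551
°P = 259 − 259/1.049 = 12.0982
cells = 1.24·32.1551·12.0982

482.3829 billion cells


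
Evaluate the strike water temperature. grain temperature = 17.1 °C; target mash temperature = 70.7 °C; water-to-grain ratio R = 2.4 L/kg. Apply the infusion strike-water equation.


T_strike = (0.41/R)·(T_mash − T_grain) + T_mash
T_strike = (0.41/2.4)·(70.7 − 17.1) + 70.7

79.8567 °C


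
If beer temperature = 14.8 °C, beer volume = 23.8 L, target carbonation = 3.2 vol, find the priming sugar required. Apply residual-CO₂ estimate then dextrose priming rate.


residual = 14.695·(0.01821 + 0.09011·e^(−0.04·T));  sugar = (target − residual)·4.0·V
residual = 14.695·(0.01821 + 0.09011·e^(−0.04·14.8)) = 1.0002
sugar = (3.2 − 1.0002)·4.0·23.8

209.4256 g


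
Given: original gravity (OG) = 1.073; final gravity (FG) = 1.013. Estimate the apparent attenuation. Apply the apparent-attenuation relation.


AA = (OG − FG)/(OG − 1) · 100
AA = (1.073 − 1.013)/(1.073 − 1) · 100

82.1918 %


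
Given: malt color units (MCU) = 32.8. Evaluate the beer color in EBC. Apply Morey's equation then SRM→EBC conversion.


SRM = 1.4922·MCU^0.6859;  EBC = SRM·1.97
SRM = 1.4922·32.8^0.6859 = 16.3518
EBC = 16.3518·1.97

32.2130 EBC


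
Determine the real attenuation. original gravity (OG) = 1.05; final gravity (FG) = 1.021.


AA = (OG−FG)/(OG−1)·100;  RA = AA·0.8192
AA = (1.05 − 1.021)/(1.05 − 1)·100 = 58.0000
RA = 58.0000·0.8192

47.5136 %


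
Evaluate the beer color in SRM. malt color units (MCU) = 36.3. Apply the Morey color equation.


SRM = 1.4922 · MCU^0.6859
SRM = 1.4922 · 36.3^0.6859

17.5294 SRM


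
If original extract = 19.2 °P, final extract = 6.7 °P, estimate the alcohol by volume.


SG = 259/(259 − P);  ABV = (OG − FG)·131.25
OG = 259/(259 − 19.2) = 1.0801
FG = 259/(259 − 6.7) = 1.0266
ABV = (1.0801 − 1.0266)·131.25

7.0233 % ABV


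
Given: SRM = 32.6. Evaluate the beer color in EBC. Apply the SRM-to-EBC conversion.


EBC = SRM · 1.97
EBC = 32.6 · 1.97

64.2220 EBC


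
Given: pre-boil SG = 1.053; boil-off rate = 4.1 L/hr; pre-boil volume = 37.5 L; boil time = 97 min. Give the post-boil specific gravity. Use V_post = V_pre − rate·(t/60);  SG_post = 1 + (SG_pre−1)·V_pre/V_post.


V_post = 37.5 − 4.1·(97/60) = 30.8717
SG_post = 1 + (1.053 − 1)·37.5/30.8717

1.0644


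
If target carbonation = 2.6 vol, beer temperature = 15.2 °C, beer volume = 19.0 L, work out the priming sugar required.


residual = 14.695·(0.01821 + 0.09011·e^(−0.04·T));  sugar = (target − residual)·4.0·V
residual = 14.695·(0.01821 + 0.09011·e^(−0.04·15.2)) = 0.9885
sugar = (2.6 − 0.9885)·4.0·19.0

122.4722 g


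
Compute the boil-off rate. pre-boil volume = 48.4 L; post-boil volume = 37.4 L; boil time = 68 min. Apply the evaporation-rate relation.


rate = (V_pre − V_post) / (t_min/60)
rate = (48.4 − 37.4) / (68/60)

9.7059 L/hr


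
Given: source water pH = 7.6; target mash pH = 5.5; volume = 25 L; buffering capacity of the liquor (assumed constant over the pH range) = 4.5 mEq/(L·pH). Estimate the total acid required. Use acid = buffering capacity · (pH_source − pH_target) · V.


acid = 4.5 · (7.6 − 5.5) · 25

236.2500 mEq


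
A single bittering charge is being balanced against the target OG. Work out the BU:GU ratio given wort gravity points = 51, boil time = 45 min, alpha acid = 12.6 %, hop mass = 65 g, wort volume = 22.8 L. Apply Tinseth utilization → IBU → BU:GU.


U = 1.65·0.000125^(GP/1000)·(1−e^(−0.04t))/4.15;  IBU = (α/100)·m·U·1000/V;  BU:GU = IBU/GP
U = 1.65·0.000125^(51/1000)·(1−e^(−0.04·45))/4.15 = 0.2099
IBU = (12.6/100)·65·0.2099·1000/22.8 = 75.3804
BU:GU = 75.3804/51

1.4780


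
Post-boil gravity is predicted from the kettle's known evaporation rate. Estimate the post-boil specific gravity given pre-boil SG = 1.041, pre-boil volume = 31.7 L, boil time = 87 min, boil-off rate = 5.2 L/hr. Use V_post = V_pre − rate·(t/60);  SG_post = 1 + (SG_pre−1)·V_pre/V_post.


V_post = 31.7 − 5.2·(87/60) = 24.1600
SG_post = 1 + (1.041 − 1)·31.7/24.1600

1.0538


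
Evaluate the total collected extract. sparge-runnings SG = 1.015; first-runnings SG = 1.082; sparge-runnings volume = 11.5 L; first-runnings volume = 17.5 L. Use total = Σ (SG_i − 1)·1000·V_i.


first = (1.082 − 1)·1000·17.5 = 1435.0000
sparge = (1.015 − 1)·1000·11.5 = 172.5000
total = 1435.0000 + 172.5000

1607.5000 gravity·L


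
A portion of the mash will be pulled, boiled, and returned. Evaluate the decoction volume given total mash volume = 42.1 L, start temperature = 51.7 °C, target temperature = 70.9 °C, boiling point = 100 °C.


V_dec = V_total·(T_target − T_start)/(T_boil − T_start)
V_dec = 42.1·(70.9 − 51.7)/(100 − 51.7)

16.7354 L


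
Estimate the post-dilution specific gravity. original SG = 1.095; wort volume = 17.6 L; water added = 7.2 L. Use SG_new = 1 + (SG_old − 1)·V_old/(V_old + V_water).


pts = (1.095 − 1)·1000·17.6/(17.6 + 7.2) = 67.4194
SG_new = 1 + 67.4194/1000

1.0674


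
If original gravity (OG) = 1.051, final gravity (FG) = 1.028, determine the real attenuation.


AA = (OG−FG)/(OG−1)·100;  RA = AA·0.8192
AA = (1.051 − 1.028)/(1.051 − 1)·100 = 45.0980
RA = 45.0980·0.8192

36.9443 %


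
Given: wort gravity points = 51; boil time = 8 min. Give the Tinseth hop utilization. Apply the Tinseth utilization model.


U = 1.65·0.000125^(GP/1000) · (1 − e^(−0.04·t))/4.15
bigness = 1.65·0.000125^(51/1000) = 1.0433
boil_factor = (1 − e^(−0.04·8))/4.15 = 0.0660
U = 1.0433 · 0.0660

0.0688


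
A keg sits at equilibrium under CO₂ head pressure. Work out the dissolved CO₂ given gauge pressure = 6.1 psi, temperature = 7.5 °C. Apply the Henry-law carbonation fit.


vols = (P + 14.695)·(0.01821 + 0.09011·e^(−0.04·T))
vols = (6.1 + 14.695)·(0.01821 + 0.09011·e^(−0.04·7.5))

1.7668 volumes


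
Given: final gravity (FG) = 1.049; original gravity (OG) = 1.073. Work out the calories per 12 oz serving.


ABW = (OG−FG)·131.25·0.79/FG;  °P = 259 − 259/SG (for OG→OE and FG→AE);  RE = 0.1808·OE + 0.8192·AE;  Cal = (6.9·ABW + 4·(RE−0.1))·FG·3.55
ABW = (1.073 − 1.049)·131.25·0.79/1.049 = 2.3723
OE = 259 − 259/1.073 = 17.6207 °P
AE = 259 − 259/1.049 = 12.0982 °P
RE = 0.1808·17.6207 + 0.8192·12.0982 = 13.0967 °P
Cal = (6.9·2.3723 + 4·(13.0967−0.1))·1.049·3.55

254.5514 kcal


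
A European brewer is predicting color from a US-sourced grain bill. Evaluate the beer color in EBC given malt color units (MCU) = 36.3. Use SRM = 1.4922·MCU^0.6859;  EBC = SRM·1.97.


SRM = 1.4922·36.3^0.6859 = 17.5294
EBC = 17.5294·1.97

34.5329 EBC


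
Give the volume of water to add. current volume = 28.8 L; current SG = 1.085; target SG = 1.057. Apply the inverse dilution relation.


V_water = V·((SG_curr − 1)/(SG_target − 1) − 1)
V_water = 28.8·((1.085 − 1)/(1.057 − 1) − 1)

14.1474 L


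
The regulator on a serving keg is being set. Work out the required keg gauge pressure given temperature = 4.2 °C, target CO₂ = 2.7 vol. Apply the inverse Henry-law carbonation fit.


psi = vols/(0.01821 + 0.09011·e^(−0.04·T)) − 14.695
psi = 2.7/(0.01821 + 0.09011·e^(−0.04·4.2)) − 14.695

13.9113 psi


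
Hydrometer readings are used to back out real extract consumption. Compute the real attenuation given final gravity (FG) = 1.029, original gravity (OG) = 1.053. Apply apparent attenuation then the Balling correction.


AA = (OG−FG)/(OG−1)·100;  RA = AA·0.8192
AA = (1.053 − 1.029)/(1.053 − 1)·100 = 45.2830
RA = 45.2830·0.8192

37.0958 %


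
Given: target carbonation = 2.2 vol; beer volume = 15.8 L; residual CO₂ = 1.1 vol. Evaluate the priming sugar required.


sugar = (target − residual)·4.0·V
sugar = (2.2 − 1.1)·4.0·15.8

69.5200 g


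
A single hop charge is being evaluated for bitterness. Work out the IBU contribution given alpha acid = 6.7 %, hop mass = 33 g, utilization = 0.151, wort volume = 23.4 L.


IBU = (α/100)·mass·U·1000 / V
IBU = (6.7/100)·33·0.151·1000 / 23.4

14.2676 IBU


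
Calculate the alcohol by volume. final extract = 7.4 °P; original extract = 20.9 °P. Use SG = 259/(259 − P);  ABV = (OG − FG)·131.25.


OG = 259/(259 − 20.9) = 1.0878
FG = 259/(259 − 7.4) = 1.0294
ABV = (1.0878 − 1.0294)·131.25

7.6606 % ABV


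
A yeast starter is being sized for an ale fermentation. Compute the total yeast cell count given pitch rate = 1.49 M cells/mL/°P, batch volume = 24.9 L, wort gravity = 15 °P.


cells (billions) = rate · V_L · °P
cells = 1.49 · 24.9 · 15

556.5150 billion cells


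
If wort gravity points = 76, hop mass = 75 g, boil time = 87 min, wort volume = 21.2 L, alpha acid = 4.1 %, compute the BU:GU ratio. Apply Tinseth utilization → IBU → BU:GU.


U = 1.65·0.000125^(GP/1000)·(1−e^(−0.04t))/4.15;  IBU = (α/100)·m·U·1000/V;  BU:GU = IBU/GP
U = 1.65·0.000125^(76/1000)·(1−e^(−0.04·87))/4.15 = 0.1946
IBU = (4.1/100)·75·0.1946·1000/21.2 = 28.2306
BU:GU = 28.2306/76

0.3715


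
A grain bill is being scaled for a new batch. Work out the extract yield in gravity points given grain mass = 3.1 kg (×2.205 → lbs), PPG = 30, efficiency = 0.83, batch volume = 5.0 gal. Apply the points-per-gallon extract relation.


points = lbs × PPG × eff / vol
lbs = 3.1 × 2.205 = 6.8355
points = 6.8355 × 30 × 0.83 / 5.0

34.0408 points


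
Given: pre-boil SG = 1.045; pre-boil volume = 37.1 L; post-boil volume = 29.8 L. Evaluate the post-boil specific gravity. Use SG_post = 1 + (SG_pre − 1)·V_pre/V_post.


pts_pre = (1.045 − 1)·1000 = 45.0000
pts_post = 45.0000·37.1/29.8 = 56.0235
SG_post = 1 + 56.0235/1000

1.0560


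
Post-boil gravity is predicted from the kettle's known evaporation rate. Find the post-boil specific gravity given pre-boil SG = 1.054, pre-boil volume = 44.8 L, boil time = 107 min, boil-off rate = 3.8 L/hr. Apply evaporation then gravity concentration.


V_post = V_pre − rate·(t/60);  SG_post = 1 + (SG_pre−1)·V_pre/V_post
V_post = 44.8 − 3.8·(107/60) = 38.0233
SG_post = 1 + (1.054 − 1)·44.8/38.0233

1.0636


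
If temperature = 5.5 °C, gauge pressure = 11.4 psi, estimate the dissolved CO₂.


vols = (P + 14.695)·(0.01821 + 0.09011·e^(−0.04·T))
vols = (11.4 + 14.695)·(0.01821 + 0.09011·e^(−0.04·5.5))

2.3622 volumes


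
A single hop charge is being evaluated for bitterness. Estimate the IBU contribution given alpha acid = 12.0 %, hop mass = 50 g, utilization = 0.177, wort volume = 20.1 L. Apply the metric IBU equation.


IBU = (α/100)·mass·U·1000 / V
IBU = (12.0/100)·50·0.177·1000 / 20.1

52.8358 IBU


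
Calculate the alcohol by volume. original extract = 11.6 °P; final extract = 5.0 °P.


SG = 259/(259 − P);  ABV = (OG − FG)·131.25
OG = 259/(259 − 11.6) = 1.0469
FG = 259/(259 − 5.0) = 1.0197
ABV = (1.0469 − 1.0197)·131.25

3.5703 % ABV


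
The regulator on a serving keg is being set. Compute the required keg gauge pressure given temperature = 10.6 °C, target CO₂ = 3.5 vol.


psi = vols/(0.01821 + 0.09011·e^(−0.04·T)) − 14.695
psi = 3.5/(0.01821 + 0.09011·e^(−0.04·10.6)) − 14.695

30.6535 psi


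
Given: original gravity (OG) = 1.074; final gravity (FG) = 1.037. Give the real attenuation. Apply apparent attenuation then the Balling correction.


AA = (OG−FG)/(OG−1)·100;  RA = AA·0.8192
AA = (1.074 − 1.037)/(1.074 − 1)·100 = 50.0000
RA = 50.0000·0.8192

40.9600 %


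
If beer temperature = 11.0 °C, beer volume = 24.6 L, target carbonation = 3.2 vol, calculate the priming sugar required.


residual = 14.695·(0.01821 + 0.09011·e^(−0.04·T));  sugar = (target − residual)·4.0·V
residual = 14.695·(0.01821 + 0.09011·e^(−0.04·11.0)) = 1.1204
sugar = (3.2 − 1.1204)·4.0·24.6

204.6319 g


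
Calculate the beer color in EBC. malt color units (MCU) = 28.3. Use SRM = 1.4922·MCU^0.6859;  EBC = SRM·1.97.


SRM = 1.4922·28.3^0.6859 = 14.7777
EBC = 14.7777·1.97

29.1121 EBC


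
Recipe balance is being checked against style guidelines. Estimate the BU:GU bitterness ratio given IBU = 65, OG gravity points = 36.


BU:GU = IBU / OG_points
BU:GU = 65 / 36

1.8056


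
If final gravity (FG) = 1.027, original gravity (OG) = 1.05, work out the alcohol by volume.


ABV = (OG − FG) · 131.25
ABV = (1.05 − 1.027) · 131.25

3.0188 % ABV


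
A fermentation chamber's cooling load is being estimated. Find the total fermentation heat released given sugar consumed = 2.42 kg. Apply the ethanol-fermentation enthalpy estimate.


Q = m_sugar · 590 kJ/kg
Q = 2.42 · 590

1427.8000 kJ


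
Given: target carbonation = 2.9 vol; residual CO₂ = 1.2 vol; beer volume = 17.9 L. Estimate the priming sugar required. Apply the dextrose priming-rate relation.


sugar = (target − residual)·4.0·V
sugar = (2.9 − 1.2)·4.0·17.9

121.7200 g


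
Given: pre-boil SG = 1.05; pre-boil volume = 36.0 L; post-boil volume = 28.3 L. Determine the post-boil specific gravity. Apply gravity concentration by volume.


SG_post = 1 + (SG_pre − 1)·V_pre/V_post
pts_pre = (1.05 − 1)·1000 = 50.0000
pts_post = 50.0000·36.0/28.3 = 63.6042
SG_post = 1 + 63.6042/1000

1.0636


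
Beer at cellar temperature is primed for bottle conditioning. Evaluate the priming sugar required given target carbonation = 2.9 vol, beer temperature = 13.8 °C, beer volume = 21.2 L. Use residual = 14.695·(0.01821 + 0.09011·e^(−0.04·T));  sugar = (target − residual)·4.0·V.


residual = 14.695·(0.01821 + 0.09011·e^(−0.04·13.8)) = 1.0300
sugar = (2.9 − 1.0300)·4.0·21.2

158.5720 g


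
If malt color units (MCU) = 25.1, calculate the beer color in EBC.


SRM = 1.4922·MCU^0.6859;  EBC = SRM·1.97
SRM = 1.4922·25.1^0.6859 = 13.6102
EBC = 13.6102·1.97

26.8120 EBC


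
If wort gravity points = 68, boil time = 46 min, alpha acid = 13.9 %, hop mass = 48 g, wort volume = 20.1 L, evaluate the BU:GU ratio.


U = 1.65·0.000125^(GP/1000)·(1−e^(−0.04t))/4.15;  IBU = (α/100)·m·U·1000/V;  BU:GU = IBU/GP
U = 1.65·0.000125^(68/1000)·(1−e^(−0.04·46))/4.15 = 0.1815
IBU = (13.9/100)·48·0.1815·1000/20.1 = 60.2526
BU:GU = 60.2526/68

0.8861


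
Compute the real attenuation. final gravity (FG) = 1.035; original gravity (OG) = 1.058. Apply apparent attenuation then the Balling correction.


AA = (OG−FG)/(OG−1)·100;  RA = AA·0.8192
AA = (1.058 − 1.035)/(1.058 − 1)·100 = 39.6552
RA = 39.6552·0.8192

32.4855 %


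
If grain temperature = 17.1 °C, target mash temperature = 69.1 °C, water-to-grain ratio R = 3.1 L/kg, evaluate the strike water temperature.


T_strike = (0.41/R)·(T_mash − T_grain) + T_mash
T_strike = (0.41/3.1)·(69.1 − 17.1) + 69.1

75.9774 °C
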